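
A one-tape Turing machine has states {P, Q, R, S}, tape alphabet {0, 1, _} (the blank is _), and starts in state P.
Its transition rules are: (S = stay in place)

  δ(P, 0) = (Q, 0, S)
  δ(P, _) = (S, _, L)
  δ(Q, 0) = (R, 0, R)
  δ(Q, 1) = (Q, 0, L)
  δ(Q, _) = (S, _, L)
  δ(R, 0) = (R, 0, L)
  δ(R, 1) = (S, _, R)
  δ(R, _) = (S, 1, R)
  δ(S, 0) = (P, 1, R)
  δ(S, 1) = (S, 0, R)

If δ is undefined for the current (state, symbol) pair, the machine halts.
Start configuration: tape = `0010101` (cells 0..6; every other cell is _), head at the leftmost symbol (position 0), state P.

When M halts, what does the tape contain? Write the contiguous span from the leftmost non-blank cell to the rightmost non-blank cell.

state=P head=0 tape=_[0]010101   (P,0)→(Q,0,S)
state=Q head=0 tape=_[0]010101   (Q,0)→(R,0,R)
state=R head=1 tape=_0[0]10101   (R,0)→(R,0,L)
state=R head=0 tape=_[0]010101   (R,0)→(R,0,L)
state=R head=-1 tape=[_]0010101   (R,_)→(S,1,R)
state=S head=0 tape=1[0]010101   (S,0)→(P,1,R)
state=P head=1 tape=11[0]10101   (P,0)→(Q,0,S)
state=Q head=1 tape=11[0]10101   (Q,0)→(R,0,R)
state=R head=2 tape=110[1]0101   (R,1)→(S,_,R)
state=S head=3 tape=110_[0]101   (S,0)→(P,1,R)
state=P head=4 tape=110_1[1]01
The non-blank tape span at halt is 110_1101.

110_1101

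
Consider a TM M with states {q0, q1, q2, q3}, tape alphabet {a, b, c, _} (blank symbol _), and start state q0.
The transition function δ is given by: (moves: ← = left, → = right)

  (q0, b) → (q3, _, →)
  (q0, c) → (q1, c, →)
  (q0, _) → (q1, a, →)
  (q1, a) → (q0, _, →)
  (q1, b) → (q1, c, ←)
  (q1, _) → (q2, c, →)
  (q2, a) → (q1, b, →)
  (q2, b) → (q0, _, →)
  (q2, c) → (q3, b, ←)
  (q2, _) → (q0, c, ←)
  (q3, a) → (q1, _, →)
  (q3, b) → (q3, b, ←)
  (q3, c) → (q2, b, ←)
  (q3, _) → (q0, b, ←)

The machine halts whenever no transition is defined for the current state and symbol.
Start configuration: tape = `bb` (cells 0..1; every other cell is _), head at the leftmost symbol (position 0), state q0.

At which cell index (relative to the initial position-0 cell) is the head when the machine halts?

q0 | _[b]b   read b → write _, move →, go to q3
q3 | __[b]   read b → write b, move ←, go to q3
q3 | _[_]b   read _ → write b, move ←, go to q0
q0 | [_]bb   read _ → write a, move →, go to q1
q1 | a[b]b   read b → write c, move ←, go to q1
q1 | [a]cb   read a → write _, move →, go to q0
q0 | _[c]b   read c → write c, move →, go to q1
q1 | _c[b]   read b → write c, move ←, go to q1
q1 | _[c]c
At halt the head is at cell 0.

0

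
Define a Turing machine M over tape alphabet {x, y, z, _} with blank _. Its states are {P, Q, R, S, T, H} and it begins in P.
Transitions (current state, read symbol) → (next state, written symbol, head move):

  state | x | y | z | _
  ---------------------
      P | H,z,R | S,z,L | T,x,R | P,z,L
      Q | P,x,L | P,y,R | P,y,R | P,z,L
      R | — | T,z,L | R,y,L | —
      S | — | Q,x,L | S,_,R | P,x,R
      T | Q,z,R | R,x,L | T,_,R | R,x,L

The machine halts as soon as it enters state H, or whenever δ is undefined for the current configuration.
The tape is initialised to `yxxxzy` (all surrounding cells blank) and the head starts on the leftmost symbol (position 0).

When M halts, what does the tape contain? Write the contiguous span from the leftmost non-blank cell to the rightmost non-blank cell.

xxxxyzz

P | _[y]xxxzy   read y → write z, move L, go to S
S | [_]zxxxzy   read _ → write x, move R, go to P
P | x[z]xxxzy   read z → write x, move R, go to T
T | xx[x]xxzy   read x → write z, move R, go to Q
Q | xxz[x]xzy   read x → write x, move L, go to P
P | xx[z]xxzy   read z → write x, move R, go to T
T | xxx[x]xzy   read x → write z, move R, go to Q
Q | xxxz[x]zy   read x → write x, move L, go to P
P | xxx[z]xzy   read z → write x, move R, go to T
T | xxxx[x]zy   read x → write z, move R, go to Q
Q | xxxxz[z]y   read z → write y, move R, go to P
P | xxxxzy[y]   read y → write z, move L, go to S
S | xxxxz[y]z   read y → write x, move L, go to Q
Q | xxxx[z]xz   read z → write y, move R, go to P
P | xxxxy[x]z   read x → write z, move R, go to H
H | xxxxyz[z]
The non-blank tape span at halt is xxxxyzz.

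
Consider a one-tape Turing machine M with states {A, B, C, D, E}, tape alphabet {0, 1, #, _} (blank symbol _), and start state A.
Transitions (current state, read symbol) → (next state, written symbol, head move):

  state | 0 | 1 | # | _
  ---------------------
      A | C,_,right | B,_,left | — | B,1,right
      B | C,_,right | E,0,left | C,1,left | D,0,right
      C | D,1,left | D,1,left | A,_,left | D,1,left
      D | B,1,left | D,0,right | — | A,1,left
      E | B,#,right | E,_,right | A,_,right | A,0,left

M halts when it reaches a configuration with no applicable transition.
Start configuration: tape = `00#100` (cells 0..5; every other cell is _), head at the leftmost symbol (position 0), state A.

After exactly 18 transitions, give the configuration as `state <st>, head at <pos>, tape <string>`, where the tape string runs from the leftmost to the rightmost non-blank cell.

state=A head=0 tape=_[0]0#100   (A,0)→(C,_,right)
state=C head=1 tape=__[0]#100   (C,0)→(D,1,left)
state=D head=0 tape=_[_]1#100   (D,_)→(A,1,left)
state=A head=-1 tape=[_]11#100   (A,_)→(B,1,right)
state=B head=0 tape=1[1]1#100   (B,1)→(E,0,left)
state=E head=-1 tape=[1]01#100   (E,1)→(E,_,right)
state=E head=0 tape=_[0]1#100   (E,0)→(B,#,right)
state=B head=1 tape=_#[1]#100   (B,1)→(E,0,left)
state=E head=0 tape=_[#]0#100   (E,#)→(A,_,right)
state=A head=1 tape=__[0]#100   (A,0)→(C,_,right)
state=C head=2 tape=___[#]100   (C,#)→(A,_,left)
state=A head=1 tape=__[_]_100   (A,_)→(B,1,right)
state=B head=2 tape=__1[_]100   (B,_)→(D,0,right)
state=D head=3 tape=__10[1]00   (D,1)→(D,0,right)
state=D head=4 tape=__100[0]0   (D,0)→(B,1,left)
state=B head=3 tape=__10[0]10   (B,0)→(C,_,right)
state=C head=4 tape=__10_[1]0   (C,1)→(D,1,left)
state=D head=3 tape=__10[_]10   (D,_)→(A,1,left)
state=A head=2 tape=__1[0]110
After 18 steps: state A, head at 2, tape 10110.

state A, head at 2, tape 10110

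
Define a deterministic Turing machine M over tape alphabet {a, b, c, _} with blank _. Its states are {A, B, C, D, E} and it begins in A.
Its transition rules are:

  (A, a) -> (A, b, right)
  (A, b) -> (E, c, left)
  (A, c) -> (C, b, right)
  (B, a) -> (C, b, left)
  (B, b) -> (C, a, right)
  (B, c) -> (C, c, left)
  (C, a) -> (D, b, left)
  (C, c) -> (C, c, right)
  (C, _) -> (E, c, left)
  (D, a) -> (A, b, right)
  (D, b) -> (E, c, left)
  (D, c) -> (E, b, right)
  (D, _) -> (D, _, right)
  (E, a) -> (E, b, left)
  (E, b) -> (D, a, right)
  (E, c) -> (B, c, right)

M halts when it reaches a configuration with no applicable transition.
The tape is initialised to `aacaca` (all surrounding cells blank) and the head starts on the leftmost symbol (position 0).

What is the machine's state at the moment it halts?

E

A | _[a]acaca   read a → write b, move right, go to A
A | _b[a]caca   read a → write b, move right, go to A
A | _bb[c]aca   read c → write b, move right, go to C
C | _bbb[a]ca   read a → write b, move left, go to D
D | _bb[b]bca   read b → write c, move left, go to E
E | _b[b]cbca   read b → write a, move right, go to D
D | _ba[c]bca   read c → write b, move right, go to E
E | _bab[b]ca   read b → write a, move right, go to D
D | _baba[c]a   read c → write b, move right, go to E
E | _babab[a]   read a → write b, move left, go to E
E | _baba[b]b   read b → write a, move right, go to D
D | _babaa[b]   read b → write c, move left, go to E
E | _baba[a]c   read a → write b, move left, go to E
E | _bab[a]bc   read a → write b, move left, go to E
E | _ba[b]bbc   read b → write a, move right, go to D
D | _baa[b]bc   read b → write c, move left, go to E
E | _ba[a]cbc   read a → write b, move left, go to E
E | _b[a]bcbc   read a → write b, move left, go to E
E | _[b]bbcbc   read b → write a, move right, go to D
D | _a[b]bcbc   read b → write c, move left, go to E
E | _[a]cbcbc   read a → write b, move left, go to E
E | [_]bcbcbc
No transition is defined for (E, _); M halts in state E.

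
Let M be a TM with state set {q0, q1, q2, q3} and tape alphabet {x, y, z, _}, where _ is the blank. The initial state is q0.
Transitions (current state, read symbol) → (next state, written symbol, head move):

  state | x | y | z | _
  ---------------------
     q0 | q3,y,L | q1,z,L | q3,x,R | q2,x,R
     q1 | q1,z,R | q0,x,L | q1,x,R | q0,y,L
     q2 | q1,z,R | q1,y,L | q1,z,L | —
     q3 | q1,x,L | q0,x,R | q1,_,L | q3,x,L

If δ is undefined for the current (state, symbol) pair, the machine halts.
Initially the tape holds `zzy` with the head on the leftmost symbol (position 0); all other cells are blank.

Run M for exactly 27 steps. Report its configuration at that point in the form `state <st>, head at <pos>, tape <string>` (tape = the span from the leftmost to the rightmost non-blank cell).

q0 | [z]zy_   read z → write x, move R, go to q3
q3 | x[z]y_   read z → write _, move L, go to q1
q1 | [x]_y_   read x → write z, move R, go to q1
q1 | z[_]y_   read _ → write y, move L, go to q0
q0 | [z]yy_   read z → write x, move R, go to q3
q3 | x[y]y_   read y → write x, move R, go to q0
q0 | xx[y]_   read y → write z, move L, go to q1
q1 | x[x]z_   read x → write z, move R, go to q1
q1 | xz[z]_   read z → write x, move R, go to q1
q1 | xzx[_]   read _ → write y, move L, go to q0
q0 | xz[x]y   read x → write y, move L, go to q3
q3 | x[z]yy   read z → write _, move L, go to q1
q1 | [x]_yy   read x → write z, move R, go to q1
q1 | z[_]yy   read _ → write y, move L, go to q0
q0 | [z]yyy   read z → write x, move R, go to q3
q3 | x[y]yy   read y → write x, move R, go to q0
q0 | xx[y]y   read y → write z, move L, go to q1
q1 | x[x]zy   read x → write z, move R, go to q1
q1 | xz[z]y   read z → write x, move R, go to q1
q1 | xzx[y]   read y → write x, move L, go to q0
q0 | xz[x]x   read x → write y, move L, go to q3
q3 | x[z]yx   read z → write _, move L, go to q1
q1 | [x]_yx   read x → write z, move R, go to q1
q1 | z[_]yx   read _ → write y, move L, go to q0
q0 | [z]yyx   read z → write x, move R, go to q3
q3 | x[y]yx   read y → write x, move R, go to q0
q0 | xx[y]x   read y → write z, move L, go to q1
q1 | x[x]zx
After 27 steps: state q1, head at 1, tape xxzx.

state q1, head at 1, tape xxzx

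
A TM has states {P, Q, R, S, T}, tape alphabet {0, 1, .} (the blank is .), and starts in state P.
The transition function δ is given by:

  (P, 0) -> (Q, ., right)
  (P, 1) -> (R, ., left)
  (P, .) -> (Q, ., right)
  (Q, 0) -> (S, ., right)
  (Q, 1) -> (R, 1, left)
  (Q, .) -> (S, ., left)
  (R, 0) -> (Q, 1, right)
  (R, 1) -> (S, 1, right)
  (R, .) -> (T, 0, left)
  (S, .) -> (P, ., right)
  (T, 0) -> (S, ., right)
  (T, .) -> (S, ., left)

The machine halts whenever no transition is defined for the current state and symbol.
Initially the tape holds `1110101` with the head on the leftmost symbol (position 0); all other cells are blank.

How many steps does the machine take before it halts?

28

state=P head=0 tape=...[1]110101   (P,1)→(R,.,left)
state=R head=-1 tape=..[.].110101   (R,.)→(T,0,left)
state=T head=-2 tape=.[.]0.110101   (T,.)→(S,.,left)
state=S head=-3 tape=[.].0.110101   (S,.)→(P,.,right)
state=P head=-2 tape=.[.]0.110101   (P,.)→(Q,.,right)
state=Q head=-1 tape=..[0].110101   (Q,0)→(S,.,right)
state=S head=0 tape=...[.]110101   (S,.)→(P,.,right)
state=P head=1 tape=....[1]10101   (P,1)→(R,.,left)
state=R head=0 tape=...[.].10101   (R,.)→(T,0,left)
state=T head=-1 tape=..[.]0.10101   (T,.)→(S,.,left)
state=S head=-2 tape=.[.].0.10101   (S,.)→(P,.,right)
state=P head=-1 tape=..[.]0.10101   (P,.)→(Q,.,right)
state=Q head=0 tape=...[0].10101   (Q,0)→(S,.,right)
state=S head=1 tape=....[.]10101   (S,.)→(P,.,right)
state=P head=2 tape=.....[1]0101   (P,1)→(R,.,left)
state=R head=1 tape=....[.].0101   (R,.)→(T,0,left)
state=T head=0 tape=...[.]0.0101   (T,.)→(S,.,left)
state=S head=-1 tape=..[.].0.0101   (S,.)→(P,.,right)
state=P head=0 tape=...[.]0.0101   (P,.)→(Q,.,right)
state=Q head=1 tape=....[0].0101   (Q,0)→(S,.,right)
state=S head=2 tape=.....[.]0101   (S,.)→(P,.,right)
state=P head=3 tape=......[0]101   (P,0)→(Q,.,right)
state=Q head=4 tape=.......[1]01   (Q,1)→(R,1,left)
state=R head=3 tape=......[.]101   (R,.)→(T,0,left)
state=T head=2 tape=.....[.]0101   (T,.)→(S,.,left)
state=S head=1 tape=....[.].0101   (S,.)→(P,.,right)
state=P head=2 tape=.....[.]0101   (P,.)→(Q,.,right)
state=Q head=3 tape=......[0]101   (Q,0)→(S,.,right)
state=S head=4 tape=.......[1]01
M halts after 28 transitions.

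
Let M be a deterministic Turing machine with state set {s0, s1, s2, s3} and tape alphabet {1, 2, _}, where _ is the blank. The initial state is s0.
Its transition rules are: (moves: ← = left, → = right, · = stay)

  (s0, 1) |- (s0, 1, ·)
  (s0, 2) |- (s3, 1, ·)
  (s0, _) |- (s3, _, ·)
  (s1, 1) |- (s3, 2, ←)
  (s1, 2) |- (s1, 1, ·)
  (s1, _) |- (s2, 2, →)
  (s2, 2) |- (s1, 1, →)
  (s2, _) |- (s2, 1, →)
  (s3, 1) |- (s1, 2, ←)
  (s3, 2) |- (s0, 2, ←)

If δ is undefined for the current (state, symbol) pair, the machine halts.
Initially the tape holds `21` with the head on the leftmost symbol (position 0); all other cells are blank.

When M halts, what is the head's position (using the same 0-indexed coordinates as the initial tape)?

s0 | __[2]1   read 2 → write 1, move ·, go to s3
s3 | __[1]1   read 1 → write 2, move ←, go to s1
s1 | _[_]21   read _ → write 2, move →, go to s2
s2 | _2[2]1   read 2 → write 1, move →, go to s1
s1 | _21[1]   read 1 → write 2, move ←, go to s3
s3 | _2[1]2   read 1 → write 2, move ←, go to s1
s1 | _[2]22   read 2 → write 1, move ·, go to s1
s1 | _[1]22   read 1 → write 2, move ←, go to s3
s3 | [_]222
At halt the head is at cell -2.

-2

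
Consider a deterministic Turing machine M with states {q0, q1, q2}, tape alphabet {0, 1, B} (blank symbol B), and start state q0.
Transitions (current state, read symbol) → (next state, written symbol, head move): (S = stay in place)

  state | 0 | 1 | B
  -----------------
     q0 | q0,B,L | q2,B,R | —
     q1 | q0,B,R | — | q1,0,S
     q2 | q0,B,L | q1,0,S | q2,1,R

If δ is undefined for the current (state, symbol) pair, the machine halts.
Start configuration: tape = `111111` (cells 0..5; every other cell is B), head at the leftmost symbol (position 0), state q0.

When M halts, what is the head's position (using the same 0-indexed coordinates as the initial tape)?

6

state=q0 head=0 tape=[1]11111B   (q0,1)→(q2,B,R)
state=q2 head=1 tape=B[1]1111B   (q2,1)→(q1,0,S)
state=q1 head=1 tape=B[0]1111B   (q1,0)→(q0,B,R)
state=q0 head=2 tape=BB[1]111B   (q0,1)→(q2,B,R)
state=q2 head=3 tape=BBB[1]11B   (q2,1)→(q1,0,S)
state=q1 head=3 tape=BBB[0]11B   (q1,0)→(q0,B,R)
state=q0 head=4 tape=BBBB[1]1B   (q0,1)→(q2,B,R)
state=q2 head=5 tape=BBBBB[1]B   (q2,1)→(q1,0,S)
state=q1 head=5 tape=BBBBB[0]B   (q1,0)→(q0,B,R)
state=q0 head=6 tape=BBBBBB[B]
At halt the head is at cell 6.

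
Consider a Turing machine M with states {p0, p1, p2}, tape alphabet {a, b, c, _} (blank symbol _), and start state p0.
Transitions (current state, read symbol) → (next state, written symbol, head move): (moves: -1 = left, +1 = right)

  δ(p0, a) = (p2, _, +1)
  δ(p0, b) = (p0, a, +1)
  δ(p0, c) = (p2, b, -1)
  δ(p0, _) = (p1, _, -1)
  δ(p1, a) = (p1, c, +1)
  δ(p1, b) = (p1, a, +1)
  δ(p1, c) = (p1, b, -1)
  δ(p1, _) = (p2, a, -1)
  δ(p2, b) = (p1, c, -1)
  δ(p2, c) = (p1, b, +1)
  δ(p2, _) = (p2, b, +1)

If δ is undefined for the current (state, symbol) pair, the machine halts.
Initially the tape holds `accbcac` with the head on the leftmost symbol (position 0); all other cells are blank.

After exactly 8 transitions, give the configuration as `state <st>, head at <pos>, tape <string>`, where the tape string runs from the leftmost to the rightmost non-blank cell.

state p1, head at 4, tape aacbac

state=p0 head=0 tape=[a]ccbcac   (p0,a)→(p2,_,+1)
state=p2 head=1 tape=_[c]cbcac   (p2,c)→(p1,b,+1)
state=p1 head=2 tape=_b[c]bcac   (p1,c)→(p1,b,-1)
state=p1 head=1 tape=_[b]bbcac   (p1,b)→(p1,a,+1)
state=p1 head=2 tape=_a[b]bcac   (p1,b)→(p1,a,+1)
state=p1 head=3 tape=_aa[b]cac   (p1,b)→(p1,a,+1)
state=p1 head=4 tape=_aaa[c]ac   (p1,c)→(p1,b,-1)
state=p1 head=3 tape=_aa[a]bac   (p1,a)→(p1,c,+1)
state=p1 head=4 tape=_aac[b]ac
After 8 steps: state p1, head at 4, tape aacbac.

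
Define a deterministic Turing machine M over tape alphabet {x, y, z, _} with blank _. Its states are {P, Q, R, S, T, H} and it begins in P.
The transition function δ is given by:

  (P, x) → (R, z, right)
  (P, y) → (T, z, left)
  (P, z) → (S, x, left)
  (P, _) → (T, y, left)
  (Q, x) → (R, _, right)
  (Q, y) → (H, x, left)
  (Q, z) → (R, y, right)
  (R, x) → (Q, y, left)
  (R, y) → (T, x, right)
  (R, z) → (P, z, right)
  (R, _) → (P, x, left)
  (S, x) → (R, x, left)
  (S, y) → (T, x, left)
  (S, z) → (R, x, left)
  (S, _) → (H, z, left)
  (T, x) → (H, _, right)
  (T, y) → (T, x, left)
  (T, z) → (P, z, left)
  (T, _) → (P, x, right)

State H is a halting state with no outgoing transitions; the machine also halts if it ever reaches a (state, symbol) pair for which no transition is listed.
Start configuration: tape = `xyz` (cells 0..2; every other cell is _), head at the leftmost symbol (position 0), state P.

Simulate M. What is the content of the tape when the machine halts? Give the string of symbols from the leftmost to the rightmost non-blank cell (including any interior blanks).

zxxxzy

P | ___[x]yz_   read x → write z, move right, go to R
R | ___z[y]z_   read y → write x, move right, go to T
T | ___zx[z]_   read z → write z, move left, go to P
P | ___z[x]z_   read x → write z, move right, go to R
R | ___zz[z]_   read z → write z, move right, go to P
P | ___zzz[_]   read _ → write y, move left, go to T
T | ___zz[z]y   read z → write z, move left, go to P
P | ___z[z]zy   read z → write x, move left, go to S
S | ___[z]xzy   read z → write x, move left, go to R
R | __[_]xxzy   read _ → write x, move left, go to P
P | _[_]xxxzy   read _ → write y, move left, go to T
T | [_]yxxxzy   read _ → write x, move right, go to P
P | x[y]xxxzy   read y → write z, move left, go to T
T | [x]zxxxzy   read x → write _, move right, go to H
H | _[z]xxxzy
The non-blank tape span at halt is zxxxzy.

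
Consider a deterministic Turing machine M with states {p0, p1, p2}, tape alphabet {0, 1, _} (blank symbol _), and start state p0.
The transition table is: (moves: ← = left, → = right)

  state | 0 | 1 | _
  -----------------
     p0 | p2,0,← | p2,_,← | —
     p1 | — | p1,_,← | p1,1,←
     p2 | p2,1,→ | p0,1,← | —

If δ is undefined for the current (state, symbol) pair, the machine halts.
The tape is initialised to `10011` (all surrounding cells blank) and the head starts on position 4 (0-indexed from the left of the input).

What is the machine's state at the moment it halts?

state=p0 head=4 tape=_1001[1]   (p0,1)→(p2,_,←)
state=p2 head=3 tape=_100[1]_   (p2,1)→(p0,1,←)
state=p0 head=2 tape=_10[0]1_   (p0,0)→(p2,0,←)
state=p2 head=1 tape=_1[0]01_   (p2,0)→(p2,1,→)
state=p2 head=2 tape=_11[0]1_   (p2,0)→(p2,1,→)
state=p2 head=3 tape=_111[1]_   (p2,1)→(p0,1,←)
state=p0 head=2 tape=_11[1]1_   (p0,1)→(p2,_,←)
state=p2 head=1 tape=_1[1]_1_   (p2,1)→(p0,1,←)
state=p0 head=0 tape=_[1]1_1_   (p0,1)→(p2,_,←)
state=p2 head=-1 tape=[_]_1_1_
No transition is defined for (p2, _); M halts in state p2.

p2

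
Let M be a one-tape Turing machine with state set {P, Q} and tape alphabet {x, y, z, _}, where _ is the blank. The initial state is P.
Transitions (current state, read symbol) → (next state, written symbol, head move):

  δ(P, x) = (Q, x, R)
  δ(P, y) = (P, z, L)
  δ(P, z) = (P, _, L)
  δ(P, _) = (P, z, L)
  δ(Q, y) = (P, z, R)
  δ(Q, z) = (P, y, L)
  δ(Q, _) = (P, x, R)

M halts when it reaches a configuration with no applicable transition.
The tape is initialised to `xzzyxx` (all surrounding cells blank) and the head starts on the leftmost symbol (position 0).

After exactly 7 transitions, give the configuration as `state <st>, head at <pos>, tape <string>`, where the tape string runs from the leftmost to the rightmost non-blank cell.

P | [x]zzyxx   read x → write x, move R, go to Q
Q | x[z]zyxx   read z → write y, move L, go to P
P | [x]yzyxx   read x → write x, move R, go to Q
Q | x[y]zyxx   read y → write z, move R, go to P
P | xz[z]yxx   read z → write _, move L, go to P
P | x[z]_yxx   read z → write _, move L, go to P
P | [x]__yxx   read x → write x, move R, go to Q
Q | x[_]_yxx
After 7 steps: state Q, head at 1, tape x__yxx.

state Q, head at 1, tape x__yxx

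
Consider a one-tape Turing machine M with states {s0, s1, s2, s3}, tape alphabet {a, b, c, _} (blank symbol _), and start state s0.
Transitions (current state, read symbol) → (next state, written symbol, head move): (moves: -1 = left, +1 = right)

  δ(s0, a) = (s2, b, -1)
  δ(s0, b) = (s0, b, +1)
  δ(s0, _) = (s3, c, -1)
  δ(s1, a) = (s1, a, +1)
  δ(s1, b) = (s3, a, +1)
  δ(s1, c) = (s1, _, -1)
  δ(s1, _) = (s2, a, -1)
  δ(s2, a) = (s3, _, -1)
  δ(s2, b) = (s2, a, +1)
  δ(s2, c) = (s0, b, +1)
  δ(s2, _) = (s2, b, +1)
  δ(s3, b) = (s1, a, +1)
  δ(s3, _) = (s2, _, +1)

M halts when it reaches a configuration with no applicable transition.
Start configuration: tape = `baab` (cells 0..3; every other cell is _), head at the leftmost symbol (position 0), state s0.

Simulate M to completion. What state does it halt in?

state=s0 head=0 tape=[b]aab   (s0,b)→(s0,b,+1)
state=s0 head=1 tape=b[a]ab   (s0,a)→(s2,b,-1)
state=s2 head=0 tape=[b]bab   (s2,b)→(s2,a,+1)
state=s2 head=1 tape=a[b]ab   (s2,b)→(s2,a,+1)
state=s2 head=2 tape=aa[a]b   (s2,a)→(s3,_,-1)
state=s3 head=1 tape=a[a]_b
No transition is defined for (s3, a); M halts in state s3.

s3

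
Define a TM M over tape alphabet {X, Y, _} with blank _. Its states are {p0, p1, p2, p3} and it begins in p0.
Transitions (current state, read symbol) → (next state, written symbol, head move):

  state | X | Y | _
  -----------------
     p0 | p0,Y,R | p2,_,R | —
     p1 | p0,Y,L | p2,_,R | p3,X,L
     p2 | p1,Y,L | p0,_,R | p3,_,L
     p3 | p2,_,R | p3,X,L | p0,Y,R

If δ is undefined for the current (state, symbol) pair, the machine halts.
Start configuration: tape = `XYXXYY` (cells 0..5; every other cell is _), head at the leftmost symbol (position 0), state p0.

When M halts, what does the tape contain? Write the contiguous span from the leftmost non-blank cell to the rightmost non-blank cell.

YYYYY__Y

state=p0 head=0 tape=__[X]YXXYY_   (p0,X)→(p0,Y,R)
state=p0 head=1 tape=__Y[Y]XXYY_   (p0,Y)→(p2,_,R)
state=p2 head=2 tape=__Y_[X]XYY_   (p2,X)→(p1,Y,L)
state=p1 head=1 tape=__Y[_]YXYY_   (p1,_)→(p3,X,L)
state=p3 head=0 tape=__[Y]XYXYY_   (p3,Y)→(p3,X,L)
state=p3 head=-1 tape=_[_]XXYXYY_   (p3,_)→(p0,Y,R)
state=p0 head=0 tape=_Y[X]XYXYY_   (p0,X)→(p0,Y,R)
state=p0 head=1 tape=_YY[X]YXYY_   (p0,X)→(p0,Y,R)
state=p0 head=2 tape=_YYY[Y]XYY_   (p0,Y)→(p2,_,R)
state=p2 head=3 tape=_YYY_[X]YY_   (p2,X)→(p1,Y,L)
state=p1 head=2 tape=_YYY[_]YYY_   (p1,_)→(p3,X,L)
state=p3 head=1 tape=_YY[Y]XYYY_   (p3,Y)→(p3,X,L)
state=p3 head=0 tape=_Y[Y]XXYYY_   (p3,Y)→(p3,X,L)
state=p3 head=-1 tape=_[Y]XXXYYY_   (p3,Y)→(p3,X,L)
state=p3 head=-2 tape=[_]XXXXYYY_   (p3,_)→(p0,Y,R)
state=p0 head=-1 tape=Y[X]XXXYYY_   (p0,X)→(p0,Y,R)
state=p0 head=0 tape=YY[X]XXYYY_   (p0,X)→(p0,Y,R)
state=p0 head=1 tape=YYY[X]XYYY_   (p0,X)→(p0,Y,R)
state=p0 head=2 tape=YYYY[X]YYY_   (p0,X)→(p0,Y,R)
state=p0 head=3 tape=YYYYY[Y]YY_   (p0,Y)→(p2,_,R)
state=p2 head=4 tape=YYYYY_[Y]Y_   (p2,Y)→(p0,_,R)
state=p0 head=5 tape=YYYYY__[Y]_   (p0,Y)→(p2,_,R)
state=p2 head=6 tape=YYYYY___[_]   (p2,_)→(p3,_,L)
state=p3 head=5 tape=YYYYY__[_]_   (p3,_)→(p0,Y,R)
state=p0 head=6 tape=YYYYY__Y[_]
The non-blank tape span at halt is YYYYY__Y.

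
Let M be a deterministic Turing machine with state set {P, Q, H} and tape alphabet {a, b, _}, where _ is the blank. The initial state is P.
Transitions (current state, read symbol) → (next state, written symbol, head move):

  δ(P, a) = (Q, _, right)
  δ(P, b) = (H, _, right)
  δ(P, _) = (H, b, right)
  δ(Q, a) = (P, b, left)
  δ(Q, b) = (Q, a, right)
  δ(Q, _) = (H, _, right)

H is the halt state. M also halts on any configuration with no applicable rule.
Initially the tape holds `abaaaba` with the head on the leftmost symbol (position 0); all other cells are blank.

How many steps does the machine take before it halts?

P | [a]baaaba__   read a → write _, move right, go to Q
Q | _[b]aaaba__   read b → write a, move right, go to Q
Q | _a[a]aaba__   read a → write b, move left, go to P
P | _[a]baaba__   read a → write _, move right, go to Q
Q | __[b]aaba__   read b → write a, move right, go to Q
Q | __a[a]aba__   read a → write b, move left, go to P
P | __[a]baba__   read a → write _, move right, go to Q
Q | ___[b]aba__   read b → write a, move right, go to Q
Q | ___a[a]ba__   read a → write b, move left, go to P
P | ___[a]bba__   read a → write _, move right, go to Q
Q | ____[b]ba__   read b → write a, move right, go to Q
Q | ____a[b]a__   read b → write a, move right, go to Q
Q | ____aa[a]__   read a → write b, move left, go to P
P | ____a[a]b__   read a → write _, move right, go to Q
Q | ____a_[b]__   read b → write a, move right, go to Q
Q | ____a_a[_]_   read _ → write _, move right, go to H
H | ____a_a_[_]
M halts after 16 transitions.

16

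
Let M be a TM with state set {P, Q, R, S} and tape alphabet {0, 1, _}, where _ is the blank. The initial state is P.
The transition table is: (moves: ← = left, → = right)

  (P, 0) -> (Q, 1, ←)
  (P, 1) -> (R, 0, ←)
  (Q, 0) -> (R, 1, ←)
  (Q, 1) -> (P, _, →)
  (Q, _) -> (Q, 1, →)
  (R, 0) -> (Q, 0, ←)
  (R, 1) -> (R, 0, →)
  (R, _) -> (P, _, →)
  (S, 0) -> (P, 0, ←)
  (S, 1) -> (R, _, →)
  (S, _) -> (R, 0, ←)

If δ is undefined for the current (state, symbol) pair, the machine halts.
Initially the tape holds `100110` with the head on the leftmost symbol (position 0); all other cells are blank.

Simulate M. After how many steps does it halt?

24

state=P head=0 tape=_[1]00110_   (P,1)→(R,0,←)
state=R head=-1 tape=[_]000110_   (R,_)→(P,_,→)
state=P head=0 tape=_[0]00110_   (P,0)→(Q,1,←)
state=Q head=-1 tape=[_]100110_   (Q,_)→(Q,1,→)
state=Q head=0 tape=1[1]00110_   (Q,1)→(P,_,→)
state=P head=1 tape=1_[0]0110_   (P,0)→(Q,1,←)
state=Q head=0 tape=1[_]10110_   (Q,_)→(Q,1,→)
state=Q head=1 tape=11[1]0110_   (Q,1)→(P,_,→)
state=P head=2 tape=11_[0]110_   (P,0)→(Q,1,←)
state=Q head=1 tape=11[_]1110_   (Q,_)→(Q,1,→)
state=Q head=2 tape=111[1]110_   (Q,1)→(P,_,→)
state=P head=3 tape=111_[1]10_   (P,1)→(R,0,←)
state=R head=2 tape=111[_]010_   (R,_)→(P,_,→)
state=P head=3 tape=111_[0]10_   (P,0)→(Q,1,←)
state=Q head=2 tape=111[_]110_   (Q,_)→(Q,1,→)
state=Q head=3 tape=1111[1]10_   (Q,1)→(P,_,→)
state=P head=4 tape=1111_[1]0_   (P,1)→(R,0,←)
state=R head=3 tape=1111[_]00_   (R,_)→(P,_,→)
state=P head=4 tape=1111_[0]0_   (P,0)→(Q,1,←)
state=Q head=3 tape=1111[_]10_   (Q,_)→(Q,1,→)
state=Q head=4 tape=11111[1]0_   (Q,1)→(P,_,→)
state=P head=5 tape=11111_[0]_   (P,0)→(Q,1,←)
state=Q head=4 tape=11111[_]1_   (Q,_)→(Q,1,→)
state=Q head=5 tape=111111[1]_   (Q,1)→(P,_,→)
state=P head=6 tape=111111_[_]
M halts after 24 transitions.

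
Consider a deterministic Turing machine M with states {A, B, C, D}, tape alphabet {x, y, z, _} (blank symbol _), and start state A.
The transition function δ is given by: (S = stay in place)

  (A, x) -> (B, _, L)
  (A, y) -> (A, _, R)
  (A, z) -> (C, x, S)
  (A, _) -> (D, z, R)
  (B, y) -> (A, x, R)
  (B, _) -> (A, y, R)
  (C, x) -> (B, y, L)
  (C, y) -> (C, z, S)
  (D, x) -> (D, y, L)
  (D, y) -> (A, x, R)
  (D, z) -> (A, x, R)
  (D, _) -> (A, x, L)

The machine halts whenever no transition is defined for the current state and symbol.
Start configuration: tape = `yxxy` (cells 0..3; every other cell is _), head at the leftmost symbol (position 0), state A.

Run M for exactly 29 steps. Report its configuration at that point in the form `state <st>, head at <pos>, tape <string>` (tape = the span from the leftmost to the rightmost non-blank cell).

state A, head at 6, tape yx_yxxyx

state=A head=0 tape=[y]xxy____   (A,y)→(A,_,R)
state=A head=1 tape=_[x]xy____   (A,x)→(B,_,L)
state=B head=0 tape=[_]_xy____   (B,_)→(A,y,R)
state=A head=1 tape=y[_]xy____   (A,_)→(D,z,R)
state=D head=2 tape=yz[x]y____   (D,x)→(D,y,L)
state=D head=1 tape=y[z]yy____   (D,z)→(A,x,R)
state=A head=2 tape=yx[y]y____   (A,y)→(A,_,R)
state=A head=3 tape=yx_[y]____   (A,y)→(A,_,R)
state=A head=4 tape=yx__[_]___   (A,_)→(D,z,R)
state=D head=5 tape=yx__z[_]__   (D,_)→(A,x,L)
state=A head=4 tape=yx__[z]x__   (A,z)→(C,x,S)
state=C head=4 tape=yx__[x]x__   (C,x)→(B,y,L)
state=B head=3 tape=yx_[_]yx__   (B,_)→(A,y,R)
state=A head=4 tape=yx_y[y]x__   (A,y)→(A,_,R)
state=A head=5 tape=yx_y_[x]__   (A,x)→(B,_,L)
state=B head=4 tape=yx_y[_]___   (B,_)→(A,y,R)
state=A head=5 tape=yx_yy[_]__   (A,_)→(D,z,R)
state=D head=6 tape=yx_yyz[_]_   (D,_)→(A,x,L)
state=A head=5 tape=yx_yy[z]x_   (A,z)→(C,x,S)
state=C head=5 tape=yx_yy[x]x_   (C,x)→(B,y,L)
state=B head=4 tape=yx_y[y]yx_   (B,y)→(A,x,R)
state=A head=5 tape=yx_yx[y]x_   (A,y)→(A,_,R)
state=A head=6 tape=yx_yx_[x]_   (A,x)→(B,_,L)
state=B head=5 tape=yx_yx[_]__   (B,_)→(A,y,R)
state=A head=6 tape=yx_yxy[_]_   (A,_)→(D,z,R)
state=D head=7 tape=yx_yxyz[_]   (D,_)→(A,x,L)
state=A head=6 tape=yx_yxy[z]x   (A,z)→(C,x,S)
state=C head=6 tape=yx_yxy[x]x   (C,x)→(B,y,L)
state=B head=5 tape=yx_yx[y]yx   (B,y)→(A,x,R)
state=A head=6 tape=yx_yxx[y]x
After 29 steps: state A, head at 6, tape yx_yxxyx.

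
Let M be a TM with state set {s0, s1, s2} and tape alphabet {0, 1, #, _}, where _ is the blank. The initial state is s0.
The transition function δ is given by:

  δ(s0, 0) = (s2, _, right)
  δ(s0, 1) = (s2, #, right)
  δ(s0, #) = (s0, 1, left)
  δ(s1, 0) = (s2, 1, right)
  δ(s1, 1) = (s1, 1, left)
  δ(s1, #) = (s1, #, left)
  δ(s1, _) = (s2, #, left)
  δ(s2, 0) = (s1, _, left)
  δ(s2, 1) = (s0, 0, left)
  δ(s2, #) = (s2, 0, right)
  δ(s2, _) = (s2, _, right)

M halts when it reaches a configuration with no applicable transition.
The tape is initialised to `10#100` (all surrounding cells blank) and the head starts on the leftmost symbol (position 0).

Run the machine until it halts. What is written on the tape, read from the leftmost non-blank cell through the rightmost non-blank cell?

s0 | __[1]0#100   read 1 → write #, move right, go to s2
s2 | __#[0]#100   read 0 → write _, move left, go to s1
s1 | __[#]_#100   read # → write #, move left, go to s1
s1 | _[_]#_#100   read _ → write #, move left, go to s2
s2 | [_]##_#100   read _ → write _, move right, go to s2
s2 | _[#]#_#100   read # → write 0, move right, go to s2
s2 | _0[#]_#100   read # → write 0, move right, go to s2
s2 | _00[_]#100   read _ → write _, move right, go to s2
s2 | _00_[#]100   read # → write 0, move right, go to s2
s2 | _00_0[1]00   read 1 → write 0, move left, go to s0
s0 | _00_[0]000   read 0 → write _, move right, go to s2
s2 | _00__[0]00   read 0 → write _, move left, go to s1
s1 | _00_[_]_00   read _ → write #, move left, go to s2
s2 | _00[_]#_00   read _ → write _, move right, go to s2
s2 | _00_[#]_00   read # → write 0, move right, go to s2
s2 | _00_0[_]00   read _ → write _, move right, go to s2
s2 | _00_0_[0]0   read 0 → write _, move left, go to s1
s1 | _00_0[_]_0   read _ → write #, move left, go to s2
s2 | _00_[0]#_0   read 0 → write _, move left, go to s1
s1 | _00[_]_#_0   read _ → write #, move left, go to s2
s2 | _0[0]#_#_0   read 0 → write _, move left, go to s1
s1 | _[0]_#_#_0   read 0 → write 1, move right, go to s2
s2 | _1[_]#_#_0   read _ → write _, move right, go to s2
s2 | _1_[#]_#_0   read # → write 0, move right, go to s2
s2 | _1_0[_]#_0   read _ → write _, move right, go to s2
s2 | _1_0_[#]_0   read # → write 0, move right, go to s2
s2 | _1_0_0[_]0   read _ → write _, move right, go to s2
s2 | _1_0_0_[0]   read 0 → write _, move left, go to s1
s1 | _1_0_0[_]_   read _ → write #, move left, go to s2
s2 | _1_0_[0]#_   read 0 → write _, move left, go to s1
s1 | _1_0[_]_#_   read _ → write #, move left, go to s2
s2 | _1_[0]#_#_   read 0 → write _, move left, go to s1
s1 | _1[_]_#_#_   read _ → write #, move left, go to s2
s2 | _[1]#_#_#_   read 1 → write 0, move left, go to s0
s0 | [_]0#_#_#_
The non-blank tape span at halt is 0#_#_#.

0#_#_#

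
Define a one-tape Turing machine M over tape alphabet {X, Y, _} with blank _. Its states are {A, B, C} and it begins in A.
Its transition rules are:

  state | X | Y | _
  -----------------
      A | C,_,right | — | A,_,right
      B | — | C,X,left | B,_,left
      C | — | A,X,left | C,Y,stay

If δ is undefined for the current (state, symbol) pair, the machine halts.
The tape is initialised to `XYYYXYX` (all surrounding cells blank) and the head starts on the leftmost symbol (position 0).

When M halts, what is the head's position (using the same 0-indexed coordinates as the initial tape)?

A | [X]YYYXYX   read X → write _, move right, go to C
C | _[Y]YYXYX   read Y → write X, move left, go to A
A | [_]XYYXYX   read _ → write _, move right, go to A
A | _[X]YYXYX   read X → write _, move right, go to C
C | __[Y]YXYX   read Y → write X, move left, go to A
A | _[_]XYXYX   read _ → write _, move right, go to A
A | __[X]YXYX   read X → write _, move right, go to C
C | ___[Y]XYX   read Y → write X, move left, go to A
A | __[_]XXYX   read _ → write _, move right, go to A
A | ___[X]XYX   read X → write _, move right, go to C
C | ____[X]YX
At halt the head is at cell 4.

4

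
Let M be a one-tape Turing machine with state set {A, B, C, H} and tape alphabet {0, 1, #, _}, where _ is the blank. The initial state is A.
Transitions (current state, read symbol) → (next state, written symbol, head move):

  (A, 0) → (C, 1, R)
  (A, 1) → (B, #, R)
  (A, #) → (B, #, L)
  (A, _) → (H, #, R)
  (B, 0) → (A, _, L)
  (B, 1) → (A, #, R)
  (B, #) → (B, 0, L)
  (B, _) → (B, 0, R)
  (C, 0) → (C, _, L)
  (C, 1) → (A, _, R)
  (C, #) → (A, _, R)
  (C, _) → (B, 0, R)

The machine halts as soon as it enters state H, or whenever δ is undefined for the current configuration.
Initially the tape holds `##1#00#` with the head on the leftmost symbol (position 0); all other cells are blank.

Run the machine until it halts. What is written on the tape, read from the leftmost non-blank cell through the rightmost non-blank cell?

A | __[#]#1#00#   read # → write #, move L, go to B
B | _[_]##1#00#   read _ → write 0, move R, go to B
B | _0[#]#1#00#   read # → write 0, move L, go to B
B | _[0]0#1#00#   read 0 → write _, move L, go to A
A | [_]_0#1#00#   read _ → write #, move R, go to H
H | #[_]0#1#00#
The non-blank tape span at halt is #_0#1#00#.

#_0#1#00#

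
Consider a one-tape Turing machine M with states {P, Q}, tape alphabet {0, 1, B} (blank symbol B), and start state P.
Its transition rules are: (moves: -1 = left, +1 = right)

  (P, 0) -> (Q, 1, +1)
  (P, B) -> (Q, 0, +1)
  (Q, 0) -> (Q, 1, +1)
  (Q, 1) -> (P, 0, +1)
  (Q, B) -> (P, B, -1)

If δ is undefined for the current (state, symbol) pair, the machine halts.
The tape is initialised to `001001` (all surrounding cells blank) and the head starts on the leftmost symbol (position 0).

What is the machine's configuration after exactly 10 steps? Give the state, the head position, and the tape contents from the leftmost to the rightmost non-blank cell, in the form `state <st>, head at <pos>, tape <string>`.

state P, head at 6, tape 1101101

P | [0]01001BB   read 0 → write 1, move +1, go to Q
Q | 1[0]1001BB   read 0 → write 1, move +1, go to Q
Q | 11[1]001BB   read 1 → write 0, move +1, go to P
P | 110[0]01BB   read 0 → write 1, move +1, go to Q
Q | 1101[0]1BB   read 0 → write 1, move +1, go to Q
Q | 11011[1]BB   read 1 → write 0, move +1, go to P
P | 110110[B]B   read B → write 0, move +1, go to Q
Q | 1101100[B]   read B → write B, move -1, go to P
P | 110110[0]B   read 0 → write 1, move +1, go to Q
Q | 1101101[B]   read B → write B, move -1, go to P
P | 110110[1]B
After 10 steps: state P, head at 6, tape 1101101.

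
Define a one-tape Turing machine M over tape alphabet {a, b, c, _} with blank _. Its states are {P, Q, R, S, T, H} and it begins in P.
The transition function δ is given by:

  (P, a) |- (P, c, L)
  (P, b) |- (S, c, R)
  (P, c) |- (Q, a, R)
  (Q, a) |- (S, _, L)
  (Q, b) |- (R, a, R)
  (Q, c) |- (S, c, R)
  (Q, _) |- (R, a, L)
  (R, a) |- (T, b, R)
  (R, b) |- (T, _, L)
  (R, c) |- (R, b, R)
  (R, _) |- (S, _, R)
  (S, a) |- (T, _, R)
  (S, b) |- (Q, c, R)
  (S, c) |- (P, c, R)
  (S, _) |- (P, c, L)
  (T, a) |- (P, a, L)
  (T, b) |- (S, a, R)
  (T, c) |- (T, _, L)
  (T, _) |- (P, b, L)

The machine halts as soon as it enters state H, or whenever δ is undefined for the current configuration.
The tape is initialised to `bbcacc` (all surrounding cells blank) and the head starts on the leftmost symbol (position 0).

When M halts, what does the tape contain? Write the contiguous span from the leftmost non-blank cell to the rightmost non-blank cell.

state=P head=0 tape=[b]bcacc_   (P,b)→(S,c,R)
state=S head=1 tape=c[b]cacc_   (S,b)→(Q,c,R)
state=Q head=2 tape=cc[c]acc_   (Q,c)→(S,c,R)
state=S head=3 tape=ccc[a]cc_   (S,a)→(T,_,R)
state=T head=4 tape=ccc_[c]c_   (T,c)→(T,_,L)
state=T head=3 tape=ccc[_]_c_   (T,_)→(P,b,L)
state=P head=2 tape=cc[c]b_c_   (P,c)→(Q,a,R)
state=Q head=3 tape=cca[b]_c_   (Q,b)→(R,a,R)
state=R head=4 tape=ccaa[_]c_   (R,_)→(S,_,R)
state=S head=5 tape=ccaa_[c]_   (S,c)→(P,c,R)
state=P head=6 tape=ccaa_c[_]
The non-blank tape span at halt is ccaa_c.

ccaa_c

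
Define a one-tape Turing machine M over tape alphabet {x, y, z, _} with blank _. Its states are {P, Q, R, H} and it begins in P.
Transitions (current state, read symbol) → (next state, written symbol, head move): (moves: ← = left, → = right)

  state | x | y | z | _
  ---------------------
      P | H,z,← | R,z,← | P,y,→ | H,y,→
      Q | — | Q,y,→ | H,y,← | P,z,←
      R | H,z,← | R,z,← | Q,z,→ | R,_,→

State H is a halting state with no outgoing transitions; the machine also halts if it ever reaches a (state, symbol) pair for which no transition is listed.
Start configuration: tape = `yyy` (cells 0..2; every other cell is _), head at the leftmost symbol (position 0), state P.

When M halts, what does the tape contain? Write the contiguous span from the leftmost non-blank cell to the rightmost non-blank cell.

state=P head=0 tape=_[y]yy_   (P,y)→(R,z,←)
state=R head=-1 tape=[_]zyy_   (R,_)→(R,_,→)
state=R head=0 tape=_[z]yy_   (R,z)→(Q,z,→)
state=Q head=1 tape=_z[y]y_   (Q,y)→(Q,y,→)
state=Q head=2 tape=_zy[y]_   (Q,y)→(Q,y,→)
state=Q head=3 tape=_zyy[_]   (Q,_)→(P,z,←)
state=P head=2 tape=_zy[y]z   (P,y)→(R,z,←)
state=R head=1 tape=_z[y]zz   (R,y)→(R,z,←)
state=R head=0 tape=_[z]zzz   (R,z)→(Q,z,→)
state=Q head=1 tape=_z[z]zz   (Q,z)→(H,y,←)
state=H head=0 tape=_[z]yzz
The non-blank tape span at halt is zyzz.

zyzz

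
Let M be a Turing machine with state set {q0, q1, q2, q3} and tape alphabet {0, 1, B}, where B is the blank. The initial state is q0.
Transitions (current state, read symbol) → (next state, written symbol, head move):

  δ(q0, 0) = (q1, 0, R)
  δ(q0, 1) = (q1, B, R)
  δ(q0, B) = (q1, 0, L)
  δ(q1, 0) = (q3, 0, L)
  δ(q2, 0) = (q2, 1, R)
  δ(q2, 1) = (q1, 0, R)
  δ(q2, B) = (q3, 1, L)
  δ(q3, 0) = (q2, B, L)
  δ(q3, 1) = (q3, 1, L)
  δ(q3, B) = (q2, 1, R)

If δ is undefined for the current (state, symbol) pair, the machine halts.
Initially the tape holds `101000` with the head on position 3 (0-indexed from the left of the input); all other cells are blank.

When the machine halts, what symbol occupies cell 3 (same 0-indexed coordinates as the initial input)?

B

state=q0 head=3 tape=101[0]00   (q0,0)→(q1,0,R)
state=q1 head=4 tape=1010[0]0   (q1,0)→(q3,0,L)
state=q3 head=3 tape=101[0]00   (q3,0)→(q2,B,L)
state=q2 head=2 tape=10[1]B00   (q2,1)→(q1,0,R)
state=q1 head=3 tape=100[B]00
Cell 3 holds B when M halts.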